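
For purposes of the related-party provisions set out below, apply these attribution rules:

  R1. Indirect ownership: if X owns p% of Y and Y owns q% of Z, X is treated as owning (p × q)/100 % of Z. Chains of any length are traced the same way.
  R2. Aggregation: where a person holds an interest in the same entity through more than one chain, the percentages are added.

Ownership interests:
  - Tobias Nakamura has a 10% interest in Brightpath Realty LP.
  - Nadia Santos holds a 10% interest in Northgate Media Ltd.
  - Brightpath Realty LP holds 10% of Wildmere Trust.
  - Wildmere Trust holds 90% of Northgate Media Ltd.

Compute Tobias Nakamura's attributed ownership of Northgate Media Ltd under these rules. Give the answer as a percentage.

Chain via Brightpath Realty LP → Wildmere Trust (R1): 10% × 10% × 90% = 0.9% of Northgate Media Ltd.

0.9%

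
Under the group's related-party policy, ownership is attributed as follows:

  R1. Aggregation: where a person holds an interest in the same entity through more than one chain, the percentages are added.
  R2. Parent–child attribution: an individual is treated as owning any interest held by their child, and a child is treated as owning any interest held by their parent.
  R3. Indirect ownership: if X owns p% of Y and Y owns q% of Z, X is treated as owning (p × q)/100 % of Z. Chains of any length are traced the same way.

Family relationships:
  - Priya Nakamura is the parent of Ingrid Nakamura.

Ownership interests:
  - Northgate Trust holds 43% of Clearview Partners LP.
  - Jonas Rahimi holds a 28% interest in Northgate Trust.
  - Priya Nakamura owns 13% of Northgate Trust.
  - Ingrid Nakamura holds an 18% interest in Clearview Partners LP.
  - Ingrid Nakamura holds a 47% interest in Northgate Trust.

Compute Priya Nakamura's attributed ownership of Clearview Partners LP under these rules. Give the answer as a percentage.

By parent–child attribution (R2), Priya Nakamura is treated as also owning Ingrid Nakamura's interest in Northgate Trust, giving 13% + 47% = 60%.
By parent–child attribution (R2), Priya Nakamura is treated as owning Ingrid Nakamura's 18% interest in Clearview Partners LP.
Chain via Northgate Trust (R3): 60% × 43% = 25.8% of Clearview Partners LP.
Direct interest in Clearview Partners LP: 18%.
Aggregating (R1): 25.8% + 18% = 43.8%.

43.8%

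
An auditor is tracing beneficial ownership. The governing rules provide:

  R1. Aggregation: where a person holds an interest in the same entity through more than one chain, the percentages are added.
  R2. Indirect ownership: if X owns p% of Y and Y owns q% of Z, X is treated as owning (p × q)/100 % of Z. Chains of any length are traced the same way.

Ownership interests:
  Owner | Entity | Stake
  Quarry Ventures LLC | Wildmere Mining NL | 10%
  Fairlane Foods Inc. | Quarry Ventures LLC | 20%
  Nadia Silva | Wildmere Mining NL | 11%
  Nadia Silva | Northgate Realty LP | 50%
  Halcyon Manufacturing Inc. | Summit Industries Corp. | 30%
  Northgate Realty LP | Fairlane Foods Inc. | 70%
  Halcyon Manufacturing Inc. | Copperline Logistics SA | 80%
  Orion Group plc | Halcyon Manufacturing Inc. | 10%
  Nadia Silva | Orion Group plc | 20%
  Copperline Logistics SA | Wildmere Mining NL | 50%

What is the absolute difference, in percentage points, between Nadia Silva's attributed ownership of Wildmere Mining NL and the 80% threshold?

Chain via Northgate Realty LP → Fairlane Foods Inc. → Quarry Ventures LLC (R2): 50% × 70% × 20% × 10% = 0.7% of Wildmere Mining NL.
Chain via Orion Group plc → Halcyon Manufacturing Inc. → Copperline Logistics SA (R2): 20% × 10% × 80% × 50% = 0.8% of Wildmere Mining NL.
Direct interest in Wildmere Mining NL: 11%.
Aggregating (R1): 0.7% + 0.8% + 11% = 12.5%.
12.5% falls short of the 80% threshold by 67.5 percentage points.

67.5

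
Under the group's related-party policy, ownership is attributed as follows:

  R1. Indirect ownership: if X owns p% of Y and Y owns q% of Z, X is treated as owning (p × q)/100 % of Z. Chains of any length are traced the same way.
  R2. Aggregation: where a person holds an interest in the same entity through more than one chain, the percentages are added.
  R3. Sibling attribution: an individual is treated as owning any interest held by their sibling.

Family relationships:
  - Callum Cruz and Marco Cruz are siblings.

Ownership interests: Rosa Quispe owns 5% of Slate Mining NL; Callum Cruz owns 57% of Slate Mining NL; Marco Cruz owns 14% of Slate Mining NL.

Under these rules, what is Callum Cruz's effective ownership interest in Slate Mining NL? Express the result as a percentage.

By sibling attribution (R3), Callum Cruz is treated as also owning Marco Cruz's interest in Slate Mining NL, giving 57% + 14% = 71%.
Direct interest in Slate Mining NL: 71%.

71%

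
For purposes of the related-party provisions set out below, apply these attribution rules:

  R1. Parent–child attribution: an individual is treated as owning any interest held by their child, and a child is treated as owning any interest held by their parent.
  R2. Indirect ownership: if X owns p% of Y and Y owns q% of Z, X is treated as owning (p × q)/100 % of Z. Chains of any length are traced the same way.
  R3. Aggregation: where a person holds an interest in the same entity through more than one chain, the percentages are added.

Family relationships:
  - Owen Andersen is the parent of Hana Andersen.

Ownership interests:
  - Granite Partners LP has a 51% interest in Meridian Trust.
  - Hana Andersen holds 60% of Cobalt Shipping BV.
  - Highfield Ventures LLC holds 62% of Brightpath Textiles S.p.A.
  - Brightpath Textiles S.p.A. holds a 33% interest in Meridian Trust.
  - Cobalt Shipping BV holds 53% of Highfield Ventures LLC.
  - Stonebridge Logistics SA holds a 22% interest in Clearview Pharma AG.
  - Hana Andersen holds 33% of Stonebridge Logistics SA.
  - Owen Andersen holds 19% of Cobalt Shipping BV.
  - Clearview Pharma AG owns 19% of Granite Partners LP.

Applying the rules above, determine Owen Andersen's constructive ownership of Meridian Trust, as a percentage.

9.270096%

By parent–child attribution (R1), Owen Andersen is treated as also owning Hana Andersen's interest in Cobalt Shipping BV, giving 19% + 60% = 79%.
By parent–child attribution (R1), Owen Andersen is treated as owning Hana Andersen's 33% interest in Stonebridge Logistics SA.
Chain via Cobalt Shipping BV → Highfield Ventures LLC → Brightpath Textiles S.p.A. (R2): 79% × 53% × 62% × 33% = 8.566602% of Meridian Trust.
Chain via Stonebridge Logistics SA → Clearview Pharma AG → Granite Partners LP (R2): 33% × 22% × 19% × 51% = 0.703494% of Meridian Trust.
Aggregating (R3): 8.566602% + 0.703494% = 9.270096%.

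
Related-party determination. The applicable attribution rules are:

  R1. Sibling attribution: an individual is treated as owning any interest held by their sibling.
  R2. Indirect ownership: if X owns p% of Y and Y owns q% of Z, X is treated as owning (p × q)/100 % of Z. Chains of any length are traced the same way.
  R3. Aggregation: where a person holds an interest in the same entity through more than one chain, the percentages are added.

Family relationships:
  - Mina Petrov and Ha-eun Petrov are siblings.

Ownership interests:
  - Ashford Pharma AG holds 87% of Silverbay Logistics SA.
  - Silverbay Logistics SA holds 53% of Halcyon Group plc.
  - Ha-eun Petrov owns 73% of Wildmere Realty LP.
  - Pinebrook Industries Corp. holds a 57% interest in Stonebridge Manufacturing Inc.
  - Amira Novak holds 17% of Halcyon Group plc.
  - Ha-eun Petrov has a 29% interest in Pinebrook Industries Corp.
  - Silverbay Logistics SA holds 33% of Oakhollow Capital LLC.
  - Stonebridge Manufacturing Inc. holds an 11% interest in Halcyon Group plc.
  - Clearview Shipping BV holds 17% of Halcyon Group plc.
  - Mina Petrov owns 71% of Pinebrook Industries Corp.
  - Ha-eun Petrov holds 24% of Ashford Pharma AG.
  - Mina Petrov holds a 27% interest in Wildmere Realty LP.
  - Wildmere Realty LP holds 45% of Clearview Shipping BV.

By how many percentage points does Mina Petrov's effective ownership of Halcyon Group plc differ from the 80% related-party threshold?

By sibling attribution (R1), Mina Petrov is treated as also owning Ha-eun Petrov's interest in Pinebrook Industries Corp, giving 71% + 29% = 100%.
By sibling attribution (R1), Mina Petrov is treated as also owning Ha-eun Petrov's interest in Wildmere Realty LP, giving 27% + 73% = 100%.
By sibling attribution (R1), Mina Petrov is treated as owning Ha-eun Petrov's 24% interest in Ashford Pharma AG.
Chain via Pinebrook Industries Corp. → Stonebridge Manufacturing Inc. (R2): 100% × 57% × 11% = 6.27% of Halcyon Group plc.
Chain via Wildmere Realty LP → Clearview Shipping BV (R2): 100% × 45% × 17% = 7.65% of Halcyon Group plc.
Chain via Ashford Pharma AG → Silverbay Logistics SA (R2): 24% × 87% × 53% = 11.0664% of Halcyon Group plc.
Aggregating (R3): 6.27% + 7.65% + 11.0664% = 24.9864%.
24.9864% falls short of the 80% threshold by 55.0136 percentage points.

55.0136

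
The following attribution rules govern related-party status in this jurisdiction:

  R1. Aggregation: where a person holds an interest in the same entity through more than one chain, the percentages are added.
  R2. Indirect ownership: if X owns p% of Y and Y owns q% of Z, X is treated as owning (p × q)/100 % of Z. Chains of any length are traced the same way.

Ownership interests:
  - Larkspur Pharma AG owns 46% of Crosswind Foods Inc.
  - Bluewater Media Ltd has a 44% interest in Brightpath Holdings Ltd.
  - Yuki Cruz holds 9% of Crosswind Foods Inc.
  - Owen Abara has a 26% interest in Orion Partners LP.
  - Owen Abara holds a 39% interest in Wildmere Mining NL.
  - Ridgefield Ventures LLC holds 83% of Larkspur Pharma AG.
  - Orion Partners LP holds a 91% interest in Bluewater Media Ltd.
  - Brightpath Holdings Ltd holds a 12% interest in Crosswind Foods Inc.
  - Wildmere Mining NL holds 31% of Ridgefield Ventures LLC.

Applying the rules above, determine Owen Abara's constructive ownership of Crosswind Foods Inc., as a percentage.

5.86521%

Chain via Orion Partners LP → Bluewater Media Ltd → Brightpath Holdings Ltd (R2): 26% × 91% × 44% × 12% = 1.249248% of Crosswind Foods Inc.
Chain via Wildmere Mining NL → Ridgefield Ventures LLC → Larkspur Pharma AG (R2): 39% × 31% × 83% × 46% = 4.615962% of Crosswind Foods Inc.
Aggregating (R1): 1.249248% + 4.615962% = 5.86521%.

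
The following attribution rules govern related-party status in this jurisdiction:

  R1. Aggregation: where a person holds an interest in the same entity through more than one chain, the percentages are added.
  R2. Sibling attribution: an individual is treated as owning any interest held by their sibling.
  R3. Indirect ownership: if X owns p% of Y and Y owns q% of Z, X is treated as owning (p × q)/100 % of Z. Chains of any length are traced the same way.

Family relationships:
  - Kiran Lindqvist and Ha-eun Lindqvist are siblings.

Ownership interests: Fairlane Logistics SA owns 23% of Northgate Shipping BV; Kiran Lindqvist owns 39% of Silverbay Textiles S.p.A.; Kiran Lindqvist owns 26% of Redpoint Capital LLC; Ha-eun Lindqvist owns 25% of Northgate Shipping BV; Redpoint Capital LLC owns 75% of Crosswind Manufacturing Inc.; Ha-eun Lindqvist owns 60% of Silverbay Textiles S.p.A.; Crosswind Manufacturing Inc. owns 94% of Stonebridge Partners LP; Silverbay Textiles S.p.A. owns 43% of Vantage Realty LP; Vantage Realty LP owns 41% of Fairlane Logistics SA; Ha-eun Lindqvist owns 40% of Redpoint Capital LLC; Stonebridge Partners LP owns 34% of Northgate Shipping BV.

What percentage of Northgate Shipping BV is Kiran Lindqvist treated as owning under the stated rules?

By sibling attribution (R2), Kiran Lindqvist is treated as also owning Ha-eun Lindqvist's interest in Silverbay Textiles S.p.A, giving 39% + 60% = 99%.
By sibling attribution (R2), Kiran Lindqvist is treated as also owning Ha-eun Lindqvist's interest in Redpoint Capital LLC, giving 26% + 40% = 66%.
By sibling attribution (R2), Kiran Lindqvist is treated as owning Ha-eun Lindqvist's 25% interest in Northgate Shipping BV.
Chain via Silverbay Textiles S.p.A. → Vantage Realty LP → Fairlane Logistics SA (R3): 99% × 43% × 41% × 23% = 4.014351% of Northgate Shipping BV.
Chain via Redpoint Capital LLC → Crosswind Manufacturing Inc. → Stonebridge Partners LP (R3): 66% × 75% × 94% × 34% = 15.8202% of Northgate Shipping BV.
Direct interest in Northgate Shipping BV: 25%.
Aggregating (R1): 4.014351% + 15.8202% + 25% = 44.834551%.

44.834551%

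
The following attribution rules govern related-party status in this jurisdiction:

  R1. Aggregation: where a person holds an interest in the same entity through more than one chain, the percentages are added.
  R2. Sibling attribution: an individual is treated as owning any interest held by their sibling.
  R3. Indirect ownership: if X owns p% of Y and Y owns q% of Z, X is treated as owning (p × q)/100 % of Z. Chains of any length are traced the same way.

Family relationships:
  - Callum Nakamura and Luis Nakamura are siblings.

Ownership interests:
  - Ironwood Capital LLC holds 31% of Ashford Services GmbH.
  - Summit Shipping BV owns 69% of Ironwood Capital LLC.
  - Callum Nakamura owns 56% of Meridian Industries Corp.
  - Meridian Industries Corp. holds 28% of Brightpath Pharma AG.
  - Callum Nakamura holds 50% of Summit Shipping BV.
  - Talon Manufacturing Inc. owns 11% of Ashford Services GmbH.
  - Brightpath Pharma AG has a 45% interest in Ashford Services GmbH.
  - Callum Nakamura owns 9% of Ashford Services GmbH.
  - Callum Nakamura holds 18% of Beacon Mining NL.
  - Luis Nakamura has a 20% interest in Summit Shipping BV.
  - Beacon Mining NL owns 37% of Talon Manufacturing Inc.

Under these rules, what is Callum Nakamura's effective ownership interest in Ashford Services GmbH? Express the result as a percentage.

31.7616%

By sibling attribution (R2), Callum Nakamura is treated as also owning Luis Nakamura's interest in Summit Shipping BV, giving 50% + 20% = 70%.
Chain via Beacon Mining NL → Talon Manufacturing Inc. (R3): 18% × 37% × 11% = 0.7326% of Ashford Services GmbH.
Chain via Summit Shipping BV → Ironwood Capital LLC (R3): 70% × 69% × 31% = 14.973% of Ashford Services GmbH.
Chain via Meridian Industries Corp. → Brightpath Pharma AG (R3): 56% × 28% × 45% = 7.056% of Ashford Services GmbH.
Direct interest in Ashford Services GmbH: 9%.
Aggregating (R1): 0.7326% + 14.973% + 7.056% + 9% = 31.7616%.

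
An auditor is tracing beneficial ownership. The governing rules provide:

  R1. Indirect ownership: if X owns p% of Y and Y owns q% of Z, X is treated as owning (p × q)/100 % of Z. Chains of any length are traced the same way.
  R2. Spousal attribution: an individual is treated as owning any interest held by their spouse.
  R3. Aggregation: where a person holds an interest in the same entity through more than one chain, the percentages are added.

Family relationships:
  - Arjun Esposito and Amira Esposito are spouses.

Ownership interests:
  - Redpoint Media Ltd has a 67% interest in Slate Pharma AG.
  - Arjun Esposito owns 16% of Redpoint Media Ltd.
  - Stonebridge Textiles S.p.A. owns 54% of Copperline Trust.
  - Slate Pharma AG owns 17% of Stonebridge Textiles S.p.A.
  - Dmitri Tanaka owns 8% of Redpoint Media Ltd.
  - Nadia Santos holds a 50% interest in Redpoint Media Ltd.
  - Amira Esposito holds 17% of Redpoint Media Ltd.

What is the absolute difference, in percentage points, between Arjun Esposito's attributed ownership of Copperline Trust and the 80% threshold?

By spousal attribution (R2), Arjun Esposito is treated as also owning Amira Esposito's interest in Redpoint Media Ltd, giving 16% + 17% = 33%.
Chain via Redpoint Media Ltd → Slate Pharma AG → Stonebridge Textiles S.p.A. (R1): 33% × 67% × 17% × 54% = 2.029698% of Copperline Trust.
2.029698% falls short of the 80% threshold by 77.970302 percentage points.

77.970302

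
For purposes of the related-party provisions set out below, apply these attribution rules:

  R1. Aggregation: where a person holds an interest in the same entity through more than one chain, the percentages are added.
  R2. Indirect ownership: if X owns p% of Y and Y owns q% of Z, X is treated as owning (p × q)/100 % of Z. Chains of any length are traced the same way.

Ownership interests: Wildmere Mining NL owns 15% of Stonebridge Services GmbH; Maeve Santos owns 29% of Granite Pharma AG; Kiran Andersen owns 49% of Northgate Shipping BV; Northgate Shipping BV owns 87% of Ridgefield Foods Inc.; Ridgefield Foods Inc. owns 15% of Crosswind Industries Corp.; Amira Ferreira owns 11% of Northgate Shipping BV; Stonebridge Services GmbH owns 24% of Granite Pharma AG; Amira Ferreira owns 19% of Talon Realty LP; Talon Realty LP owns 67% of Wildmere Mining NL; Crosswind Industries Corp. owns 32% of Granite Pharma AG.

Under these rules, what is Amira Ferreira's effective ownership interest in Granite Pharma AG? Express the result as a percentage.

0.91764%

Chain via Northgate Shipping BV → Ridgefield Foods Inc. → Crosswind Industries Corp. (R2): 11% × 87% × 15% × 32% = 0.45936% of Granite Pharma AG.
Chain via Talon Realty LP → Wildmere Mining NL → Stonebridge Services GmbH (R2): 19% × 67% × 15% × 24% = 0.45828% of Granite Pharma AG.
Aggregating (R1): 0.45936% + 0.45828% = 0.91764%.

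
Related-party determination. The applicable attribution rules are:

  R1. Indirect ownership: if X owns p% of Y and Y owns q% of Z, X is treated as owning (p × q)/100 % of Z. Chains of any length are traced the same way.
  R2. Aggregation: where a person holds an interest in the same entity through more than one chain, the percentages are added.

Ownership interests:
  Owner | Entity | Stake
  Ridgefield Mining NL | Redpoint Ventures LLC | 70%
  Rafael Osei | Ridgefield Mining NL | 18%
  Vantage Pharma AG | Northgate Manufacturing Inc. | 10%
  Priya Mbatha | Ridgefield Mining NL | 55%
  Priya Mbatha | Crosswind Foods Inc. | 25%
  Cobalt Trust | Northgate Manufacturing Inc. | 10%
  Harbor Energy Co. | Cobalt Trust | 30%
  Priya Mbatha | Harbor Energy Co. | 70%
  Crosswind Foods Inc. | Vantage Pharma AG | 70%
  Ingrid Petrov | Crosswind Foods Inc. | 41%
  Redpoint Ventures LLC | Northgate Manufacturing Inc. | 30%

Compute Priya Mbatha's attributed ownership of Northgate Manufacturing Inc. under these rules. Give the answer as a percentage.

Chain via Crosswind Foods Inc. → Vantage Pharma AG (R1): 25% × 70% × 10% = 1.75% of Northgate Manufacturing Inc.
Chain via Harbor Energy Co. → Cobalt Trust (R1): 70% × 30% × 10% = 2.1% of Northgate Manufacturing Inc.
Chain via Ridgefield Mining NL → Redpoint Ventures LLC (R1): 55% × 70% × 30% = 11.55% of Northgate Manufacturing Inc.
Aggregating (R2): 1.75% + 2.1% + 11.55% = 15.4%.

15.4%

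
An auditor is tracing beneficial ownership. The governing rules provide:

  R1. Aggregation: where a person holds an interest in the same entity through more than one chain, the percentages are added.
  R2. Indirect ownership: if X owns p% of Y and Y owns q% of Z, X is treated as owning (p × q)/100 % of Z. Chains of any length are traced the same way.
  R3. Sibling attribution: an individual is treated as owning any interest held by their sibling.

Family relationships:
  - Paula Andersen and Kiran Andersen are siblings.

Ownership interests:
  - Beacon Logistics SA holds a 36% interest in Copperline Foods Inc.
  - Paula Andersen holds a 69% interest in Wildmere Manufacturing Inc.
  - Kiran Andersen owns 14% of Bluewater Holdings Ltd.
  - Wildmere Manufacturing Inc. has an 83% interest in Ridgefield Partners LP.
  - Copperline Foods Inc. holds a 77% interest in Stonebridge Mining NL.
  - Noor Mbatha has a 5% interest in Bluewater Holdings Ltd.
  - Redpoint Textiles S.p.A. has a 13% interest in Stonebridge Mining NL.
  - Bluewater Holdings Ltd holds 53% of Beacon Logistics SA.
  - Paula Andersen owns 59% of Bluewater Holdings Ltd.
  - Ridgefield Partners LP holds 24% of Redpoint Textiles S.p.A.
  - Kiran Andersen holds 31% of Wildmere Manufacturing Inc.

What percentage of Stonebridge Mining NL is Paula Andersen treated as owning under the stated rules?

13.314468%

By sibling attribution (R3), Paula Andersen is treated as also owning Kiran Andersen's interest in Bluewater Holdings Ltd, giving 59% + 14% = 73%.
By sibling attribution (R3), Paula Andersen is treated as also owning Kiran Andersen's interest in Wildmere Manufacturing Inc, giving 69% + 31% = 100%.
Chain via Bluewater Holdings Ltd → Beacon Logistics SA → Copperline Foods Inc. (R2): 73% × 53% × 36% × 77% = 10.724868% of Stonebridge Mining NL.
Chain via Wildmere Manufacturing Inc. → Ridgefield Partners LP → Redpoint Textiles S.p.A. (R2): 100% × 83% × 24% × 13% = 2.5896% of Stonebridge Mining NL.
Aggregating (R1): 10.724868% + 2.5896% = 13.314468%.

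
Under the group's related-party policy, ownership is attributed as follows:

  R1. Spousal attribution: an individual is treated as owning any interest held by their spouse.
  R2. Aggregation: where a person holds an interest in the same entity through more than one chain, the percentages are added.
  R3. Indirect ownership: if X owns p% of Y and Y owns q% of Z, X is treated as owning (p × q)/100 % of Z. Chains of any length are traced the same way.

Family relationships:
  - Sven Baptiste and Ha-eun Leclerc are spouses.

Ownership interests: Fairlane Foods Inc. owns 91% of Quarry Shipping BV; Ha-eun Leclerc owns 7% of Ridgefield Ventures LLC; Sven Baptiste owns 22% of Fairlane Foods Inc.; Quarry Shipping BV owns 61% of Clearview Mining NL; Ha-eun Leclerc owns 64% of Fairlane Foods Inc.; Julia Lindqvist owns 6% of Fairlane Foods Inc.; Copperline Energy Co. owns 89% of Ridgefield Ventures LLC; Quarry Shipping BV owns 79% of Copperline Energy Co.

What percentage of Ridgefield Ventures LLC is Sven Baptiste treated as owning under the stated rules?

By spousal attribution (R1), Sven Baptiste is treated as also owning Ha-eun Leclerc's interest in Fairlane Foods Inc, giving 22% + 64% = 86%.
By spousal attribution (R1), Sven Baptiste is treated as owning Ha-eun Leclerc's 7% interest in Ridgefield Ventures LLC.
Chain via Fairlane Foods Inc. → Quarry Shipping BV → Copperline Energy Co. (R3): 86% × 91% × 79% × 89% = 55.024606% of Ridgefield Ventures LLC.
Direct interest in Ridgefield Ventures LLC: 7%.
Aggregating (R2): 55.024606% + 7% = 62.024606%.

62.024606%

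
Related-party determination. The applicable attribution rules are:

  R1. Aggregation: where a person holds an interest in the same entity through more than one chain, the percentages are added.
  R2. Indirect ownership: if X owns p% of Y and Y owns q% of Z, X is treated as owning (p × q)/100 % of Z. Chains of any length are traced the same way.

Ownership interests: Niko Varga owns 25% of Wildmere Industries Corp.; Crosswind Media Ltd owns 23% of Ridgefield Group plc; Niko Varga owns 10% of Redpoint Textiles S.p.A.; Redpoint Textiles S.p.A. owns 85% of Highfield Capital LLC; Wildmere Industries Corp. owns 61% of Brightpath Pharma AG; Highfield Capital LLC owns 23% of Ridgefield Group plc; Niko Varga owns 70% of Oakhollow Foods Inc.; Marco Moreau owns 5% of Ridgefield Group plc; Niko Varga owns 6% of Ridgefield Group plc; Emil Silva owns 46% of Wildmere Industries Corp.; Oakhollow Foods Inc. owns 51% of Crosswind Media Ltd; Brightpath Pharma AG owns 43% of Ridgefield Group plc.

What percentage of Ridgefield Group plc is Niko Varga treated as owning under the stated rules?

Chain via Oakhollow Foods Inc. → Crosswind Media Ltd (R2): 70% × 51% × 23% = 8.211% of Ridgefield Group plc.
Chain via Wildmere Industries Corp. → Brightpath Pharma AG (R2): 25% × 61% × 43% = 6.5575% of Ridgefield Group plc.
Chain via Redpoint Textiles S.p.A. → Highfield Capital LLC (R2): 10% × 85% × 23% = 1.955% of Ridgefield Group plc.
Direct interest in Ridgefield Group plc: 6%.
Aggregating (R1): 8.211% + 6.5575% + 1.955% + 6% = 22.7235%.

22.7235%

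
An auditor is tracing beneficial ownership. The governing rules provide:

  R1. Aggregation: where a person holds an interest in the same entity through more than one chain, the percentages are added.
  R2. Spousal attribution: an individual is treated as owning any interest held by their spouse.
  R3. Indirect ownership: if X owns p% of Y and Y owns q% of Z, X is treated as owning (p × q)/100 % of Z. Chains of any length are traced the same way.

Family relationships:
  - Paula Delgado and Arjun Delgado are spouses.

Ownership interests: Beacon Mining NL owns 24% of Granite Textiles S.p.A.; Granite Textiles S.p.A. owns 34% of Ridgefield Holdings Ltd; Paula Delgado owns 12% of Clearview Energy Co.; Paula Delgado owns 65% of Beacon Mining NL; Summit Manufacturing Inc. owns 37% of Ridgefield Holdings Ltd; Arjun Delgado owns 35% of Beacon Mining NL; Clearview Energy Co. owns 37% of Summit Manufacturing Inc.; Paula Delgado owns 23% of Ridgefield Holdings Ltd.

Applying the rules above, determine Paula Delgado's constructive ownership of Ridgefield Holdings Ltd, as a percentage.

By spousal attribution (R2), Paula Delgado is treated as also owning Arjun Delgado's interest in Beacon Mining NL, giving 65% + 35% = 100%.
Chain via Beacon Mining NL → Granite Textiles S.p.A. (R3): 100% × 24% × 34% = 8.16% of Ridgefield Holdings Ltd.
Chain via Clearview Energy Co. → Summit Manufacturing Inc. (R3): 12% × 37% × 37% = 1.6428% of Ridgefield Holdings Ltd.
Direct interest in Ridgefield Holdings Ltd: 23%.
Aggregating (R1): 8.16% + 1.6428% + 23% = 32.8028%.

32.8028%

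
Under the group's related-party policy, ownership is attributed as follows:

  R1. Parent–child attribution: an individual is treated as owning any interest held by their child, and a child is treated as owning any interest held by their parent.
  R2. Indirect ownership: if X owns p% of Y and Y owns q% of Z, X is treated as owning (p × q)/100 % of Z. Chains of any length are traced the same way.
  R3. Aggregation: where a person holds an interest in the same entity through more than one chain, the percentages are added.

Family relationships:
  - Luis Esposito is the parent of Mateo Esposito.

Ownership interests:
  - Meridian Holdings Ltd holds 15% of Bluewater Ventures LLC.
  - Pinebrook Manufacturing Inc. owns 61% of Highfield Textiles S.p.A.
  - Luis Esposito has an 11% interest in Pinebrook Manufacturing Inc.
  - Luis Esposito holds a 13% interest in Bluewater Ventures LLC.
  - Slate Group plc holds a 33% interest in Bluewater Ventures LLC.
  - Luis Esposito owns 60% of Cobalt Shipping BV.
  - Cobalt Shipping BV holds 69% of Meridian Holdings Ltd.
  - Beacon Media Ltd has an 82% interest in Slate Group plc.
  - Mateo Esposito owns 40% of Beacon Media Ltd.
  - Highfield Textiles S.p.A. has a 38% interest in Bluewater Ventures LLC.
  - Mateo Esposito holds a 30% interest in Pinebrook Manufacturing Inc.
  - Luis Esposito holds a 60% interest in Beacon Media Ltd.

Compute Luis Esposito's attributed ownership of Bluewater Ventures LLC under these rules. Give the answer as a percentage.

55.7738%

By parent–child attribution (R1), Luis Esposito is treated as also owning Mateo Esposito's interest in Pinebrook Manufacturing Inc, giving 11% + 30% = 41%.
By parent–child attribution (R1), Luis Esposito is treated as also owning Mateo Esposito's interest in Beacon Media Ltd, giving 60% + 40% = 100%.
Chain via Pinebrook Manufacturing Inc. → Highfield Textiles S.p.A. (R2): 41% × 61% × 38% = 9.5038% of Bluewater Ventures LLC.
Chain via Beacon Media Ltd → Slate Group plc (R2): 100% × 82% × 33% = 27.06% of Bluewater Ventures LLC.
Chain via Cobalt Shipping BV → Meridian Holdings Ltd (R2): 60% × 69% × 15% = 6.21% of Bluewater Ventures LLC.
Direct interest in Bluewater Ventures LLC: 13%.
Aggregating (R3): 9.5038% + 27.06% + 6.21% + 13% = 55.7738%.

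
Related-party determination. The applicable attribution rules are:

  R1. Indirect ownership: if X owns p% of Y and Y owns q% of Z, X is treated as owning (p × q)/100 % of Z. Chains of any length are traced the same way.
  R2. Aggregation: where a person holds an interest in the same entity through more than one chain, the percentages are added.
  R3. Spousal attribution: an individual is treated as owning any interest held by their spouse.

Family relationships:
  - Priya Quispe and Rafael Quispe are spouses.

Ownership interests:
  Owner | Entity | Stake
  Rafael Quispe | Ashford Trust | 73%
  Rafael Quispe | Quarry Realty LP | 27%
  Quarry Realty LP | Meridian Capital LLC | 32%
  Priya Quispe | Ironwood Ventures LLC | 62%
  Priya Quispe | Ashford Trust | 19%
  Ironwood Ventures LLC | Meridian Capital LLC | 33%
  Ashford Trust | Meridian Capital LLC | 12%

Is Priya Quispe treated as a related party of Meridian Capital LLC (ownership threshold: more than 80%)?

By spousal attribution (R3), Priya Quispe is treated as also owning Rafael Quispe's interest in Ashford Trust, giving 19% + 73% = 92%.
By spousal attribution (R3), Priya Quispe is treated as owning Rafael Quispe's 27% interest in Quarry Realty LP.
Chain via Ashford Trust (R1): 92% × 12% = 11.04% of Meridian Capital LLC.
Chain via Ironwood Ventures LLC (R1): 62% × 33% = 20.46% of Meridian Capital LLC.
Chain via Quarry Realty LP (R1): 27% × 32% = 8.64% of Meridian Capital LLC.
Aggregating (R2): 11.04% + 20.46% + 8.64% = 40.14%.
40.14% does not exceed the 80% threshold, so Priya is not a related party to Meridian Capital LLC.

No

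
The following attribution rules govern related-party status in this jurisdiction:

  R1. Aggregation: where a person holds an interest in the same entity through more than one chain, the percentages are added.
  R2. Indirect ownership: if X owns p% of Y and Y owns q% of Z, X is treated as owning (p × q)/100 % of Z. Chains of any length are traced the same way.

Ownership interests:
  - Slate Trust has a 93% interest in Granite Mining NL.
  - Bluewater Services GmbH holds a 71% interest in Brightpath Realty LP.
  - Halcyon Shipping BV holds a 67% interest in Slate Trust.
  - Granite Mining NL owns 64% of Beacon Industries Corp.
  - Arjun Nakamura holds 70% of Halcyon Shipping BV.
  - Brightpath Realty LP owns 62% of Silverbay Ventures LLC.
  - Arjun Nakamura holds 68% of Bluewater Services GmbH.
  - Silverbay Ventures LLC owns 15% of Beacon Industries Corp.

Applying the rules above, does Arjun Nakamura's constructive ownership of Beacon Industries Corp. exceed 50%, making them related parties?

No

Chain via Bluewater Services GmbH → Brightpath Realty LP → Silverbay Ventures LLC (R2): 68% × 71% × 62% × 15% = 4.49004% of Beacon Industries Corp.
Chain via Halcyon Shipping BV → Slate Trust → Granite Mining NL (R2): 70% × 67% × 93% × 64% = 27.91488% of Beacon Industries Corp.
Aggregating (R1): 4.49004% + 27.91488% = 32.40492%.
32.40492% does not exceed the 50% threshold, so Arjun is not a related party to Beacon Industries Corp.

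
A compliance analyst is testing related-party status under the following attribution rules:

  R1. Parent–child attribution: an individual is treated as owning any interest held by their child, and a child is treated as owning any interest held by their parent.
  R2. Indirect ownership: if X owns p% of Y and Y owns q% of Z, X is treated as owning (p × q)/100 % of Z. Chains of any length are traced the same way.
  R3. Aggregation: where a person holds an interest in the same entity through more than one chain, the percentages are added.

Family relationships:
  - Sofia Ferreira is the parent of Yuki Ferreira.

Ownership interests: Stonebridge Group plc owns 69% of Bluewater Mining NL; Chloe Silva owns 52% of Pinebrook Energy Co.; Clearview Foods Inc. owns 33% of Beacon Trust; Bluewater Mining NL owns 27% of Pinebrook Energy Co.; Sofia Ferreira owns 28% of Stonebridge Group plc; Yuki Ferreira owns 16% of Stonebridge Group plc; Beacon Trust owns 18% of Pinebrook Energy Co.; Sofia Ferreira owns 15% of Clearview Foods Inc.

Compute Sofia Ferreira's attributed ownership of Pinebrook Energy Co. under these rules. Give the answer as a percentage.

9.0882%

By parent–child attribution (R1), Sofia Ferreira is treated as also owning Yuki Ferreira's interest in Stonebridge Group plc, giving 28% + 16% = 44%.
Chain via Clearview Foods Inc. → Beacon Trust (R2): 15% × 33% × 18% = 0.891% of Pinebrook Energy Co.
Chain via Stonebridge Group plc → Bluewater Mining NL (R2): 44% × 69% × 27% = 8.1972% of Pinebrook Energy Co.
Aggregating (R3): 0.891% + 8.1972% = 9.0882%.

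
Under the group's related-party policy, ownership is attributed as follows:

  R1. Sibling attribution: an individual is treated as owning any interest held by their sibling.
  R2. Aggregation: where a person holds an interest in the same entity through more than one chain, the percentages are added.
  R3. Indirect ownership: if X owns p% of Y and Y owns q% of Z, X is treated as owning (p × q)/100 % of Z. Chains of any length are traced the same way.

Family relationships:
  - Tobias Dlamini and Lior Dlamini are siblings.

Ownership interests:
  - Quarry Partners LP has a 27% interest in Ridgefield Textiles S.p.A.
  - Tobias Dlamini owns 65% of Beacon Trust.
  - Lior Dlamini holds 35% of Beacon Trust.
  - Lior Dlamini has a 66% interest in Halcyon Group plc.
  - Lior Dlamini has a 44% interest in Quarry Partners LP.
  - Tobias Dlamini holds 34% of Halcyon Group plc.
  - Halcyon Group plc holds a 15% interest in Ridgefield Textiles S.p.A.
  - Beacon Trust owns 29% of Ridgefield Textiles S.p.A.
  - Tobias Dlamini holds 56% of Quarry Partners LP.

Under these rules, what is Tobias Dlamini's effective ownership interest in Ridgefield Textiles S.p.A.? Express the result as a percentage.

71%

By sibling attribution (R1), Tobias Dlamini is treated as also owning Lior Dlamini's interest in Quarry Partners LP, giving 56% + 44% = 100%.
By sibling attribution (R1), Tobias Dlamini is treated as also owning Lior Dlamini's interest in Beacon Trust, giving 65% + 35% = 100%.
By sibling attribution (R1), Tobias Dlamini is treated as also owning Lior Dlamini's interest in Halcyon Group plc, giving 34% + 66% = 100%.
Chain via Quarry Partners LP (R3): 100% × 27% = 27% of Ridgefield Textiles S.p.A.
Chain via Beacon Trust (R3): 100% × 29% = 29% of Ridgefield Textiles S.p.A.
Chain via Halcyon Group plc (R3): 100% × 15% = 15% of Ridgefield Textiles S.p.A.
Aggregating (R2): 27% + 29% + 15% = 71%.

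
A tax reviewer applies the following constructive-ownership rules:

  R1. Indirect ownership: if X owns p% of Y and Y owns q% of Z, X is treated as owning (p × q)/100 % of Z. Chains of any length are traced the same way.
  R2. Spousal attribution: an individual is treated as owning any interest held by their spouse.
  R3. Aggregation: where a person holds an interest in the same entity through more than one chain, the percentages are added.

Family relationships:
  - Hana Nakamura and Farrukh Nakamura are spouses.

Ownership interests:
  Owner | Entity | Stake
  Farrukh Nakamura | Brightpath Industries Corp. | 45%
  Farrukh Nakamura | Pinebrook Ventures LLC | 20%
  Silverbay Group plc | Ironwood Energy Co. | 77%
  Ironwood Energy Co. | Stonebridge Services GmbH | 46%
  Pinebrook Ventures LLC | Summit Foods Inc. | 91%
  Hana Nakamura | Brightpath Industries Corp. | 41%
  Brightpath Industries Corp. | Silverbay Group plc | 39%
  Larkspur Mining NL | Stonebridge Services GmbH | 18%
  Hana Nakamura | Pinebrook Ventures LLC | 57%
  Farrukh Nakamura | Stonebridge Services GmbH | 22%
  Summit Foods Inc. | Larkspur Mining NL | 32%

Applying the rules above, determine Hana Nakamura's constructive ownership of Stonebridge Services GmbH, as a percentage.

By spousal attribution (R2), Hana Nakamura is treated as also owning Farrukh Nakamura's interest in Pinebrook Ventures LLC, giving 57% + 20% = 77%.
By spousal attribution (R2), Hana Nakamura is treated as also owning Farrukh Nakamura's interest in Brightpath Industries Corp, giving 41% + 45% = 86%.
By spousal attribution (R2), Hana Nakamura is treated as owning Farrukh Nakamura's 22% interest in Stonebridge Services GmbH.
Chain via Pinebrook Ventures LLC → Summit Foods Inc. → Larkspur Mining NL (R1): 77% × 91% × 32% × 18% = 4.036032% of Stonebridge Services GmbH.
Chain via Brightpath Industries Corp. → Silverbay Group plc → Ironwood Energy Co. (R1): 86% × 39% × 77% × 46% = 11.879868% of Stonebridge Services GmbH.
Direct interest in Stonebridge Services GmbH: 22%.
Aggregating (R3): 4.036032% + 11.879868% + 22% = 37.9159%.

37.9159%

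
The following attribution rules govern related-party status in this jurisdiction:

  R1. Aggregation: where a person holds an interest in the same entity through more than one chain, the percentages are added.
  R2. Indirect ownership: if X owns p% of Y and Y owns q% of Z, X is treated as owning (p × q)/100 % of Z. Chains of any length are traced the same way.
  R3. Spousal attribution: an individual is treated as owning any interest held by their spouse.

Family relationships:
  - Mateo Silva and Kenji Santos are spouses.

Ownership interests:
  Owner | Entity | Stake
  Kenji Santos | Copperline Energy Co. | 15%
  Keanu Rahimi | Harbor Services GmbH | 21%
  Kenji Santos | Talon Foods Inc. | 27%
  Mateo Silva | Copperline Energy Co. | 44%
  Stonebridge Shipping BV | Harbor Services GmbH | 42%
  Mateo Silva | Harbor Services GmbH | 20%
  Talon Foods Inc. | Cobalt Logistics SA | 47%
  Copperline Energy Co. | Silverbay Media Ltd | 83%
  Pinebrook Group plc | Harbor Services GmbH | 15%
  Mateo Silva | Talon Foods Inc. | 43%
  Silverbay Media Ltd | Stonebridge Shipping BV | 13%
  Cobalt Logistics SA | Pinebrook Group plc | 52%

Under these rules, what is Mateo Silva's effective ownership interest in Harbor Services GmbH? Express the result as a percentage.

25.239962%

By spousal attribution (R3), Mateo Silva is treated as also owning Kenji Santos's interest in Talon Foods Inc, giving 43% + 27% = 70%.
By spousal attribution (R3), Mateo Silva is treated as also owning Kenji Santos's interest in Copperline Energy Co, giving 44% + 15% = 59%.
Chain via Talon Foods Inc. → Cobalt Logistics SA → Pinebrook Group plc (R2): 70% × 47% × 52% × 15% = 2.5662% of Harbor Services GmbH.
Chain via Copperline Energy Co. → Silverbay Media Ltd → Stonebridge Shipping BV (R2): 59% × 83% × 13% × 42% = 2.673762% of Harbor Services GmbH.
Direct interest in Harbor Services GmbH: 20%.
Aggregating (R1): 2.5662% + 2.673762% + 20% = 25.239962%.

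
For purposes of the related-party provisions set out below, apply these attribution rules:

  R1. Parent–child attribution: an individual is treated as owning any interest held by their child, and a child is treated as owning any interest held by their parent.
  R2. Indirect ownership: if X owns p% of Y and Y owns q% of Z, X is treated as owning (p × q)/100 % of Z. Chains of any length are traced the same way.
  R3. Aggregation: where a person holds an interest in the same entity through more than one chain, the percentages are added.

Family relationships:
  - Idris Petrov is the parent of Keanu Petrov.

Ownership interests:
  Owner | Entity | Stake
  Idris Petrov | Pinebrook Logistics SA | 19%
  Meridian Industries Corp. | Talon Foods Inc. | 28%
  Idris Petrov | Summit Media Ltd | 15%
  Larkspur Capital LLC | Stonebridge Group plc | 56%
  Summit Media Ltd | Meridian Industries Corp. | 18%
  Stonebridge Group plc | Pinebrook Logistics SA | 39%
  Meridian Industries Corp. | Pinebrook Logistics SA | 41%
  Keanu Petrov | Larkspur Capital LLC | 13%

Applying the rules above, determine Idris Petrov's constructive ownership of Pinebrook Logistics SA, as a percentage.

22.9462%

By parent–child attribution (R1), Idris Petrov is treated as owning Keanu Petrov's 13% interest in Larkspur Capital LLC.
Chain via Summit Media Ltd → Meridian Industries Corp. (R2): 15% × 18% × 41% = 1.107% of Pinebrook Logistics SA.
Direct interest in Pinebrook Logistics SA: 19%.
Chain via Larkspur Capital LLC → Stonebridge Group plc (R2): 13% × 56% × 39% = 2.8392% of Pinebrook Logistics SA.
Aggregating (R3): 1.107% + 19% + 2.8392% = 22.9462%.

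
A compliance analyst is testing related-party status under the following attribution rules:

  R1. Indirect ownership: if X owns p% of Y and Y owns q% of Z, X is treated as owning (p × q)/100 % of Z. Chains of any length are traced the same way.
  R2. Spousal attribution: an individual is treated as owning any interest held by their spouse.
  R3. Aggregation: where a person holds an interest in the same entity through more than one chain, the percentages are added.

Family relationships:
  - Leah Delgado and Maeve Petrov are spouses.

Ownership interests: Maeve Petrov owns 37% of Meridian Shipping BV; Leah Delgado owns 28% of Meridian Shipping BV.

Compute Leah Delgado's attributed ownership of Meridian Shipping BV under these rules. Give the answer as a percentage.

By spousal attribution (R2), Leah Delgado is treated as also owning Maeve Petrov's interest in Meridian Shipping BV, giving 28% + 37% = 65%.
Direct interest in Meridian Shipping BV: 65%.

65%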